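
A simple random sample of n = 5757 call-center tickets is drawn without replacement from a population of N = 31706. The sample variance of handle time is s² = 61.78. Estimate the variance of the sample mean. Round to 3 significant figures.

Under SRS without replacement, Var(ȳ) = (1 − f)·s²/n with f = n/N = 5757/31706 = 0.18157447.
Var(ȳ) = (1 − 0.18157447)·61.78/5757 = 0.81842553·0.010731284 = 0.0087827566.

0.00878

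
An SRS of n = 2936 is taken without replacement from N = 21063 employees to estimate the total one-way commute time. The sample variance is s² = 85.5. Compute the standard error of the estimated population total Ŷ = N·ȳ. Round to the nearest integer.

3334

Var(Ŷ) = N²·Var(ȳ) = N²·(1 − n/N)·s²/n.
f = 2936/21063 = 0.13939135; Var(ȳ) = 0.86060865·85.5/2936 = 0.025062003.
Var(Ŷ) = 21063² · 0.025062003 = 1.1118757 × 10^7.
SE(Ŷ) = √(1.1118757 × 10^7) = 3334.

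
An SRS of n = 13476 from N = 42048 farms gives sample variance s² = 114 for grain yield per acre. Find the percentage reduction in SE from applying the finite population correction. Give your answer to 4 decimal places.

f = n/N = 13476/42048 = 0.32049087.
SE_no-fpc = √(s²/n) = 0.091975451; SE_fpc = √((1−f)s²/n) = 0.07581752.
Ratio = √(1−f) = 0.82432344. Reduction = 100·(1 − 0.82432344) = 17.5677%.

17.5677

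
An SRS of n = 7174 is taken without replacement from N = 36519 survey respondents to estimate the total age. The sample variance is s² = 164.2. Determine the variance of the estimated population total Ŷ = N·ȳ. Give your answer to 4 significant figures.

Var(Ŷ) = N²·Var(ȳ) = N²·(1 − n/N)·s²/n.
f = 7174/36519 = 0.19644569; Var(ȳ) = 0.80355431·164.2/7174 = 0.018391918.
Var(Ŷ) = 36519² · 0.018391918 = 2.4528149 × 10^7.

2.453 × 10^7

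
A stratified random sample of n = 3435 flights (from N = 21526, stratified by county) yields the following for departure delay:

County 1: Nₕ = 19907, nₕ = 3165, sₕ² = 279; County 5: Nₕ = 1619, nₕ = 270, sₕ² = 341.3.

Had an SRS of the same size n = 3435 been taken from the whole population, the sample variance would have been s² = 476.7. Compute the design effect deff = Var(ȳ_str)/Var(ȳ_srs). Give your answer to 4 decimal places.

Var(ȳ_str) = Σ Wₕ²(1−fₕ)sₕ²/nₕ with Wₕ = Nₕ/21526:
  County 1: (19907/21526)²·(1−3165/19907)·279/3165 = 0.063404046
  County 5: (1619/21526)²·(1−270/1619)·341.3/270 = 0.005958057
  → Var(ȳ_str) = 0.069362103.
Var(ȳ_srs) = (1 − 3435/21526)·476.7/3435 = 0.11663198.
deff = 0.069362103 / 0.11663198 = 0.5947.

0.5947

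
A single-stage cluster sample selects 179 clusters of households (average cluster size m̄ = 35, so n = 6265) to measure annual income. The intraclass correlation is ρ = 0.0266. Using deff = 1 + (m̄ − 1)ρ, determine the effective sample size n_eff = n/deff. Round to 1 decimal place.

deff = 1 + (35 − 1)·0.0266 = 1 + 0.9044 = 1.9044.
n_eff = 6265 / 1.9044 = 3289.8.

3289.8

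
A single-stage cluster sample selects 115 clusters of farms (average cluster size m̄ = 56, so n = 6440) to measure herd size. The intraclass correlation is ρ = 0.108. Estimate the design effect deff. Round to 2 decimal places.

deff = 1 + (56 − 1)·0.108 = 1 + 5.94 = 6.94.

6.94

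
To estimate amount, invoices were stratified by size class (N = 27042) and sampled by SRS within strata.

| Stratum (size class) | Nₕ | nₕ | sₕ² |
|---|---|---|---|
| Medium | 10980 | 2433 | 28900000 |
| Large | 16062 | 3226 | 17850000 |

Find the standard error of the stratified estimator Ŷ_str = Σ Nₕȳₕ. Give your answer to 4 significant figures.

1.502 × 10^6

Var(Ŷ_str) = Σₕ Nₕ²(1 − fₕ)sₕ²/nₕ.
Medium: 10980²·(1 − 2433/10980)·28900000/2433 = 1.1147354 × 10^12.
Large: 16062²·(1 − 3226/16062)·17850000/3226 = 1.1407834 × 10^12.
Sum = 2.2555188 × 10^12.
SE = √(2.2555188 × 10^12) = 1.502 × 10^6.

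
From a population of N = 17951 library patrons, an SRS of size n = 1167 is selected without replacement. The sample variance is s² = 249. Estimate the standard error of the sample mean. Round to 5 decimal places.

0.44665

Under SRS without replacement, Var(ȳ) = (1 − f)·s²/n with f = n/N = 1167/17951 = 0.06501031.
Var(ȳ) = (1 − 0.06501031)·249/1167 = 0.93498969·0.21336761 = 0.19949652.
SE(ȳ) = √(0.19949652) = 0.44665.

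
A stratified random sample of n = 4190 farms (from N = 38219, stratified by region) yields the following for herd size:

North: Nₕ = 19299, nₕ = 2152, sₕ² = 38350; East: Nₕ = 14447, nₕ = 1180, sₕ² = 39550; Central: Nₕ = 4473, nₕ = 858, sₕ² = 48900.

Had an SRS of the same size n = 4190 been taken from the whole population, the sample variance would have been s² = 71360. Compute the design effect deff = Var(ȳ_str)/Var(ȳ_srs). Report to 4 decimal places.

0.5979

Var(ȳ_str) = Σ Wₕ²(1−fₕ)sₕ²/nₕ with Wₕ = Nₕ/38219:
  North: (19299/38219)²·(1−2152/19299)·38350/2152 = 4.0372665
  East: (14447/38219)²·(1−1180/14447)·39550/1180 = 4.3980103
  Central: (4473/38219)²·(1−858/4473)·48900/858 = 0.63091395
  → Var(ȳ_str) = 9.0661908.
Var(ȳ_srs) = (1 − 4190/38219)·71360/4190 = 15.163892.
deff = 9.0661908 / 15.163892 = 0.5979.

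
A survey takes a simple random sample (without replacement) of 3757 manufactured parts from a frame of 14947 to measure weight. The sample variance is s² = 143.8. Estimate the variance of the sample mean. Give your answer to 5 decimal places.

Under SRS without replacement, Var(ȳ) = (1 − f)·s²/n with f = n/N = 3757/14947 = 0.25135479.
Var(ȳ) = (1 − 0.25135479)·143.8/3757 = 0.74864521·0.03827522 = 0.02865456.

0.02865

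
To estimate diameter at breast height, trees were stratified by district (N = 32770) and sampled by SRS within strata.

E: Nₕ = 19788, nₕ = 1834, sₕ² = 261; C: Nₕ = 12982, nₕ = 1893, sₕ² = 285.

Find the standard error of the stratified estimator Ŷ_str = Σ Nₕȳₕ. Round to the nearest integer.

8499

Var(Ŷ_str) = Σₕ Nₕ²(1 − fₕ)sₕ²/nₕ.
E: 19788²·(1 − 1834/19788)·261/1834 = 5.0559678 × 10^7.
C: 12982²·(1 − 1893/12982)·285/1893 = 2.1673459 × 10^7.
Sum = 7.2233137 × 10^7.
SE = √(7.2233137 × 10^7) = 8499.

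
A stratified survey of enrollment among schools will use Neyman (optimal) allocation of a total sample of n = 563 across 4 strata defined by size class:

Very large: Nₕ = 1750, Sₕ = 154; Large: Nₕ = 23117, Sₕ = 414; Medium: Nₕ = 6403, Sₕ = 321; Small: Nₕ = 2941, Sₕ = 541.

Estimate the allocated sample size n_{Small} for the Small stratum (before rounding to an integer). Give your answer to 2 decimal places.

66.42

Neyman allocation: nₕ = n·NₕSₕ / Σⱼ NⱼSⱼ.
Σ NⱼSⱼ = 1750·154 + 23117·414 + 6403·321 + 2941·541 = 1.3486382 × 10^7.
n_{Small} = 563·2941·541 / (1.3486382 × 10^7) = 66.42.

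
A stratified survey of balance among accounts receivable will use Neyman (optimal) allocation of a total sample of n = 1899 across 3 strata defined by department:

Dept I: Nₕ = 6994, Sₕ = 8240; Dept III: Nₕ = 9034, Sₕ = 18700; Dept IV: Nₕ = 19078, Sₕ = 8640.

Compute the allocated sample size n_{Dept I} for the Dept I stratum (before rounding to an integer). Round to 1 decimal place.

279.6

Neyman allocation: nₕ = n·NₕSₕ / Σⱼ NⱼSⱼ.
Σ NⱼSⱼ = 6994·8240 + 9034·18700 + 19078·8640 = 3.9140028 × 10^8.
n_{Dept I} = 1899·6994·8240 / (3.9140028 × 10^8) = 279.6.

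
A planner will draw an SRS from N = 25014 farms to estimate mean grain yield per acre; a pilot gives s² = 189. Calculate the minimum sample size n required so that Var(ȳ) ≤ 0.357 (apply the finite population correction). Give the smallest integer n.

519

Without fpc, n₀ = s²/D = 189/0.357 = 529.4118.
With fpc, (1 − n/N)·s²/n ≤ D requires n ≥ n₀/(1 + n₀/N) = 529.4118/(1 + 529.4118/25014) = 518.4392.
Rounding up, n = 519.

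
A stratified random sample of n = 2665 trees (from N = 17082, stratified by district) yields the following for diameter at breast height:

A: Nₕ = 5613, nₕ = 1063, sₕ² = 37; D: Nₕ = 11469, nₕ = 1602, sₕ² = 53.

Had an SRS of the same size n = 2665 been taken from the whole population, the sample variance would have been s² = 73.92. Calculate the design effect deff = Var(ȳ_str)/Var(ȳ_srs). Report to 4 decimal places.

0.6782

Var(ȳ_str) = Σ Wₕ²(1−fₕ)sₕ²/nₕ with Wₕ = Nₕ/17082:
  A: (5613/17082)²·(1−1063/5613)·37/1063 = 0.0030464739
  D: (11469/17082)²·(1−1602/11469)·53/1602 = 0.012830589
  → Var(ȳ_str) = 0.015877063.
Var(ȳ_srs) = (1 − 2665/17082)·73.92/2665 = 0.023409974.
deff = 0.015877063 / 0.023409974 = 0.6782.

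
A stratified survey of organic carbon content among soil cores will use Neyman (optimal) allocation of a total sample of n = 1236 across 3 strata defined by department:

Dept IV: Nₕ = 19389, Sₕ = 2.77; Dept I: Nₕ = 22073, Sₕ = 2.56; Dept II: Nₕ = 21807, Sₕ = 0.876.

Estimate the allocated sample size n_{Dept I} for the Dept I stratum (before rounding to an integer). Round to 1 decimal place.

Neyman allocation: nₕ = n·NₕSₕ / Σⱼ NⱼSⱼ.
Σ NⱼSⱼ = 19389·2.77 + 22073·2.56 + 21807·0.876 = 129317.34.
n_{Dept I} = 1236·22073·2.56 / 129317.34 = 540.1.

540.1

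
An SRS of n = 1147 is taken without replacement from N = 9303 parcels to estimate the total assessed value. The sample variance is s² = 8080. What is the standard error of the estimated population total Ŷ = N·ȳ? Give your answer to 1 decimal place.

Var(Ŷ) = N²·Var(ȳ) = N²·(1 − n/N)·s²/n.
f = 1147/9303 = 0.12329356; Var(ȳ) = 0.87670644·8080/1147 = 6.1759268.
Var(Ŷ) = 9303² · 6.1759268 = 5.3450058 × 10^8.
SE(Ŷ) = √(5.3450058 × 10^8) = 23119.3.

23119.3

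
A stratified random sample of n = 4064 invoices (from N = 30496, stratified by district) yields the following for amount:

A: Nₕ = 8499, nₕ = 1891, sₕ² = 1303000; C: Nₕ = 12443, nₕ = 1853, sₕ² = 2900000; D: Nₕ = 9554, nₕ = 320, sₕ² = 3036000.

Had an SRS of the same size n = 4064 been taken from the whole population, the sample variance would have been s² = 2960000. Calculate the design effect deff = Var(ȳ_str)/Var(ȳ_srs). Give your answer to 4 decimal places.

Var(ȳ_str) = Σ Wₕ²(1−fₕ)sₕ²/nₕ with Wₕ = Nₕ/30496:
  A: (8499/30496)²·(1−1891/8499)·1303000/1891 = 41.610697
  C: (12443/30496)²·(1−1853/12443)·2900000/1853 = 221.74707
  D: (9554/30496)²·(1−320/9554)·3036000/320 = 899.99716
  → Var(ȳ_str) = 1163.3549.
Var(ȳ_srs) = (1 − 4064/30496)·2960000/4064 = 631.28455.
deff = 1163.3549 / 631.28455 = 1.8428.

1.8428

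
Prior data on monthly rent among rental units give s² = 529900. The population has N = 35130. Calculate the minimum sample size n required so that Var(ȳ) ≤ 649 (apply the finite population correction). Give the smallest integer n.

Without fpc, n₀ = s²/D = 529900/649 = 816.4869.
With fpc, (1 − n/N)·s²/n ≤ D requires n ≥ n₀/(1 + n₀/N) = 816.4869/(1 + 816.4869/35130) = 797.9413.
Rounding up, n = 798.

798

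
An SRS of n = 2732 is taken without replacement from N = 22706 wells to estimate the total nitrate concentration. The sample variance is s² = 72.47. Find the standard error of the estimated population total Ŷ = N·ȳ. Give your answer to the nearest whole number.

Var(Ŷ) = N²·Var(ȳ) = N²·(1 − n/N)·s²/n.
f = 2732/22706 = 0.12032062; Var(ȳ) = 0.87967938·72.47/2732 = 0.023334687.
Var(Ŷ) = 22706² · 0.023334687 = 1.2030488 × 10^7.
SE(Ŷ) = √(1.2030488 × 10^7) = 3468.

3468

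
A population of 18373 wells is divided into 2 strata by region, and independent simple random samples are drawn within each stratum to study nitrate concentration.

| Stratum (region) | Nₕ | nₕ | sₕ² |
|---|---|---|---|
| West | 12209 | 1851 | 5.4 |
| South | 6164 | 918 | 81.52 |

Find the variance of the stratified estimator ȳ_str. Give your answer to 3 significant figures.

0.00960

Var(ȳ_str) = Σₕ Wₕ²(1 − fₕ)sₕ²/nₕ with Wₕ = Nₕ/N, N = 18373.
West: Wₕ = 0.66450770; term = 0.66450770²·(1 − 0.15160947)·5.4/1851 = 0.001092907.
South: Wₕ = 0.33549230; term = 0.33549230²·(1 − 0.14892927)·81.52/918 = 0.0085065264.
Sum = 0.0095994334.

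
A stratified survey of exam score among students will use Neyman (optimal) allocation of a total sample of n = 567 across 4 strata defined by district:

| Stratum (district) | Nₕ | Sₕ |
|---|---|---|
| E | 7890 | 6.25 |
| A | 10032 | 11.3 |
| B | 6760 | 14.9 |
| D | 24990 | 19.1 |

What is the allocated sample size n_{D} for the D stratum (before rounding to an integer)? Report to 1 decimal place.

Neyman allocation: nₕ = n·NₕSₕ / Σⱼ NⱼSⱼ.
Σ NⱼSⱼ = 7890·6.25 + 10032·11.3 + 6760·14.9 + 24990·19.1 = 740707.1.
n_{D} = 567·24990·19.1 / 740707.1 = 365.4.

365.4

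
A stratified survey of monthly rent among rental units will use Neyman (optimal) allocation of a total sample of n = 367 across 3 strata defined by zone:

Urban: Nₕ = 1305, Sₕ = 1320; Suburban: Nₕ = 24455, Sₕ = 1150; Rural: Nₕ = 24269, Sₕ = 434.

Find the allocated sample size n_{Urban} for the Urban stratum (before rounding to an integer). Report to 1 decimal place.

Neyman allocation: nₕ = n·NₕSₕ / Σⱼ NⱼSⱼ.
Σ NⱼSⱼ = 1305·1320 + 24455·1150 + 24269·434 = 4.0378596 × 10^7.
n_{Urban} = 367·1305·1320 / (4.0378596 × 10^7) = 15.7.

15.7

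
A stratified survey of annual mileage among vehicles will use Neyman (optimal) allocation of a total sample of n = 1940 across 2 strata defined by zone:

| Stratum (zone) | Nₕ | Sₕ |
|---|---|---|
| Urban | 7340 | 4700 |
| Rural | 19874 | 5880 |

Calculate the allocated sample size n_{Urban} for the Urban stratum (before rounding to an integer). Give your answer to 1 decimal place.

442.2

Neyman allocation: nₕ = n·NₕSₕ / Σⱼ NⱼSⱼ.
Σ NⱼSⱼ = 7340·4700 + 19874·5880 = 1.5135712 × 10^8.
n_{Urban} = 1940·7340·4700 / (1.5135712 × 10^8) = 442.2.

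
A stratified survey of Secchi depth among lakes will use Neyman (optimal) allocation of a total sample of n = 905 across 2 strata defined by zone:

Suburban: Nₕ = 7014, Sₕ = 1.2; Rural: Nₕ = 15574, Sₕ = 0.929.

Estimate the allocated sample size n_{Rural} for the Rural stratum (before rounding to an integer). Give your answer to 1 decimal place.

Neyman allocation: nₕ = n·NₕSₕ / Σⱼ NⱼSⱼ.
Σ NⱼSⱼ = 7014·1.2 + 15574·0.929 = 22885.046.
n_{Rural} = 905·15574·0.929 / 22885.046 = 572.2.

572.2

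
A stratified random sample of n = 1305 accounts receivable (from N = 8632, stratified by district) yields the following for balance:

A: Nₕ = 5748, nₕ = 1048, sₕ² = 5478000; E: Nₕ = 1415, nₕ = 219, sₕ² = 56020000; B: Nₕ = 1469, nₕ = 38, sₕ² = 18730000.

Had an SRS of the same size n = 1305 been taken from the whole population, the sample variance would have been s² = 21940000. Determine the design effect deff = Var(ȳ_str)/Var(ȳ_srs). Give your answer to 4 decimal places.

1.5144

Var(ȳ_str) = Σ Wₕ²(1−fₕ)sₕ²/nₕ with Wₕ = Nₕ/8632:
  A: (5748/8632)²·(1−1048/5748)·5478000/1048 = 1895.1889
  E: (1415/8632)²·(1−219/1415)·56020000/219 = 5809.8343
  B: (1469/8632)²·(1−38/1469)·18730000/38 = 13905.697
  → Var(ȳ_str) = 21610.72.
Var(ȳ_srs) = (1 − 1305/8632)·21940000/1305 = 14270.555.
deff = 21610.72 / 14270.555 = 1.5144.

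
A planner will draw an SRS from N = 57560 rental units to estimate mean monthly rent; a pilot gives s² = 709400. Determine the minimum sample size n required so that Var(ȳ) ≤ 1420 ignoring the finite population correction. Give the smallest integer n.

500

Without fpc, n₀ = s²/D = 709400/1420 = 499.5775.
Rounding up, n = 500.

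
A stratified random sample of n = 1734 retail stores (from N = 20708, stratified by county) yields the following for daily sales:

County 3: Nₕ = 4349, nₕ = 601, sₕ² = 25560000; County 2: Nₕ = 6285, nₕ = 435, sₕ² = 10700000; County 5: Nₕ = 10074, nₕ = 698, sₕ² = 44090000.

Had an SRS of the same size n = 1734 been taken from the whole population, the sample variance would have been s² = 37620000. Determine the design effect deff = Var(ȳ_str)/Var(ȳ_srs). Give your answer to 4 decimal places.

0.8873

Var(ȳ_str) = Σ Wₕ²(1−fₕ)sₕ²/nₕ with Wₕ = Nₕ/20708:
  County 3: (4349/20708)²·(1−601/4349)·25560000/601 = 1616.5869
  County 2: (6285/20708)²·(1−435/6285)·10700000/435 = 2109.0135
  County 5: (10074/20708)²·(1−698/10074)·44090000/698 = 13913.228
  → Var(ȳ_str) = 17638.828.
Var(ȳ_srs) = (1 − 1734/20708)·37620000/1734 = 19878.813.
deff = 17638.828 / 19878.813 = 0.8873.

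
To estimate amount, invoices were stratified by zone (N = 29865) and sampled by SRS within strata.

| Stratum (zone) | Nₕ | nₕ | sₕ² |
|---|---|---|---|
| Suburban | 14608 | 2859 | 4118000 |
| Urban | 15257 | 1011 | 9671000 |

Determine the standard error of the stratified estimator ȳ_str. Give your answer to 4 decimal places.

51.0710

Var(ȳ_str) = Σₕ Wₕ²(1 − fₕ)sₕ²/nₕ with Wₕ = Nₕ/N, N = 29865.
Suburban: Wₕ = 0.48913444; term = 0.48913444²·(1 − 0.19571468)·4118000/2859 = 277.16527.
Urban: Wₕ = 0.51086556; term = 0.51086556²·(1 − 0.06626467)·9671000/1011 = 2331.0805.
Sum = 2608.2458.
SE = √(2608.2458) = 51.0710.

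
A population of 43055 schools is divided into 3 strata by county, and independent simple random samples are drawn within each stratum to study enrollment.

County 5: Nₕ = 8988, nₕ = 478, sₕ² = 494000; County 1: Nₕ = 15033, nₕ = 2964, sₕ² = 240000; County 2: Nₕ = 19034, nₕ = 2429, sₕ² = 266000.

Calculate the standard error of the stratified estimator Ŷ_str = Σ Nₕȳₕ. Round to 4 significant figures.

Var(Ŷ_str) = Σₕ Nₕ²(1 − fₕ)sₕ²/nₕ.
County 5: 8988²·(1 − 478/8988)·494000/478 = 7.9048144 × 10^10.
County 1: 15033²·(1 − 2964/15033)·240000/2964 = 1.4690954 × 10^10.
County 2: 19034²·(1 − 2429/19034)·266000/2429 = 3.4611711 × 10^10.
Sum = 1.2835081 × 10^11.
SE = √(1.2835081 × 10^11) = 358300.

358300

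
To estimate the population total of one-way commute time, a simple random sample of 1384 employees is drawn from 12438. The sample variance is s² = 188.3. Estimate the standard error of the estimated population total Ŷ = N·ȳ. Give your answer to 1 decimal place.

4325.1

Var(Ŷ) = N²·Var(ȳ) = N²·(1 − n/N)·s²/n.
f = 1384/12438 = 0.11127191; Var(ȳ) = 0.88872809·188.3/1384 = 0.12091582.
Var(Ŷ) = 12438² · 0.12091582 = 1.8706142 × 10^7.
SE(Ŷ) = √(1.8706142 × 10^7) = 4325.1.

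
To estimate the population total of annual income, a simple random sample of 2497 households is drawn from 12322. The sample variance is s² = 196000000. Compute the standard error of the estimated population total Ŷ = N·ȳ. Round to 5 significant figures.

Var(Ŷ) = N²·Var(ȳ) = N²·(1 − n/N)·s²/n.
f = 2497/12322 = 0.20264567; Var(ȳ) = 0.79735433·196000000/2497 = 62587.684.
Var(Ŷ) = 12322² · 62587.684 = 9.5027935 × 10^12.
SE(Ŷ) = √(9.5027935 × 10^12) = 3.0827 × 10^6.

3.0827 × 10^6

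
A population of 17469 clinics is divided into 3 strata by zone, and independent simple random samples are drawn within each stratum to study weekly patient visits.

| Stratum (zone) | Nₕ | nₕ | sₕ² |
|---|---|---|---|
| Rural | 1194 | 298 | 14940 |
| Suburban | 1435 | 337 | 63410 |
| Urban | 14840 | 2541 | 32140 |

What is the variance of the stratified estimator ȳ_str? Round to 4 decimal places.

Var(ȳ_str) = Σₕ Wₕ²(1 − fₕ)sₕ²/nₕ with Wₕ = Nₕ/N, N = 17469.
Rural: Wₕ = 0.06834965; term = 0.06834965²·(1 − 0.24958124)·14940/298 = 0.17575617.
Suburban: Wₕ = 0.08214551; term = 0.08214551²·(1 − 0.23484321)·63410/337 = 0.97150716.
Urban: Wₕ = 0.84950484; term = 0.84950484²·(1 − 0.17122642)·32140/2541 = 7.564998.
Sum = 8.7122613.

8.7123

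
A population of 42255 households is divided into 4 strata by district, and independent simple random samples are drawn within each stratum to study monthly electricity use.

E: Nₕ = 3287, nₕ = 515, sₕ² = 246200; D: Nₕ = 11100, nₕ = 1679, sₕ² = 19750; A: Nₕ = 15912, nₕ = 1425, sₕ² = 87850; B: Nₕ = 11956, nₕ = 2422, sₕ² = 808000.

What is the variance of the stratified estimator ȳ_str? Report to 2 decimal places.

Var(ȳ_str) = Σₕ Wₕ²(1 − fₕ)sₕ²/nₕ with Wₕ = Nₕ/N, N = 42255.
E: Wₕ = 0.07778961; term = 0.07778961²·(1 − 0.15667782)·246200/515 = 2.4395939.
D: Wₕ = 0.26269081; term = 0.26269081²·(1 − 0.15126126)·19750/1679 = 0.68893805.
A: Wₕ = 0.37657082; term = 0.37657082²·(1 − 0.08955505)·87850/1425 = 7.9592825.
B: Wₕ = 0.28294876; term = 0.28294876²·(1 − 0.20257611)·808000/2422 = 21.298159.
Sum = 32.385973.

32.39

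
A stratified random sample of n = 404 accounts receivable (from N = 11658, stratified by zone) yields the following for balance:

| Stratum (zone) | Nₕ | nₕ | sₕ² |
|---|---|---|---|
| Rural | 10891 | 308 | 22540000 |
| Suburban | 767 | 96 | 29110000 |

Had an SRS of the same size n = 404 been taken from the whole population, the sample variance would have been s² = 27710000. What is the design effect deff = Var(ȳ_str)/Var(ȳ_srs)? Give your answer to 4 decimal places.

Var(ȳ_str) = Σ Wₕ²(1−fₕ)sₕ²/nₕ with Wₕ = Nₕ/11658:
  Rural: (10891/11658)²·(1−308/10891)·22540000/308 = 62062.84
  Suburban: (767/11658)²·(1−96/767)·29110000/96 = 1148.2614
  → Var(ȳ_str) = 63211.101.
Var(ȳ_srs) = (1 − 404/11658)·27710000/404 = 66212.2.
deff = 63211.101 / 66212.2 = 0.9547.

0.9547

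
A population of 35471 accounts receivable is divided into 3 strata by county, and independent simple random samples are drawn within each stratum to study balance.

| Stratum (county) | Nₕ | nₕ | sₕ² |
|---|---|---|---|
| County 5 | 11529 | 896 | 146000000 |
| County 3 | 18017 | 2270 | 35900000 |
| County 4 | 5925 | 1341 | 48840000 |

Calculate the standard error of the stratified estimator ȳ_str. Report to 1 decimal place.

Var(ȳ_str) = Σₕ Wₕ²(1 − fₕ)sₕ²/nₕ with Wₕ = Nₕ/N, N = 35471.
County 5: Wₕ = 0.32502608; term = 0.32502608²·(1 − 0.07771706)·146000000/896 = 15876.159.
County 3: Wₕ = 0.50793606; term = 0.50793606²·(1 − 0.12599212)·35900000/2270 = 3566.1699.
County 4: Wₕ = 0.16703786; term = 0.16703786²·(1 − 0.22632911)·48840000/1341 = 786.19989.
Sum = 20228.529.
SE = √(20228.529) = 142.2.

142.2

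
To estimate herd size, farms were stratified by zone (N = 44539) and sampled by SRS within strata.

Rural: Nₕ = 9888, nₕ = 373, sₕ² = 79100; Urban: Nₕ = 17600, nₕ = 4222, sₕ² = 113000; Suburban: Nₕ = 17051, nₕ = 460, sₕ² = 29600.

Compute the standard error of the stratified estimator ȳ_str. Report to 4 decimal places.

Var(ȳ_str) = Σₕ Wₕ²(1 − fₕ)sₕ²/nₕ with Wₕ = Nₕ/N, N = 44539.
Rural: Wₕ = 0.22200768; term = 0.22200768²·(1 − 0.03772249)·79100/373 = 10.057823.
Urban: Wₕ = 0.39515930; term = 0.39515930²·(1 − 0.23988636)·113000/4222 = 3.1767508.
Suburban: Wₕ = 0.38283302; term = 0.38283302²·(1 − 0.02697789)·29600/460 = 9.1764642.
Sum = 22.411038.
SE = √(22.411038) = 4.7340.

4.7340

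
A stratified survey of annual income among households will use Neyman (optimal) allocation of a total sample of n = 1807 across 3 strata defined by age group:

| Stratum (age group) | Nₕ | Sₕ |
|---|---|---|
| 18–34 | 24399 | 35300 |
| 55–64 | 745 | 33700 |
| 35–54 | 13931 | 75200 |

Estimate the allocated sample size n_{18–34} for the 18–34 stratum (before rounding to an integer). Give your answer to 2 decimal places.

804.73

Neyman allocation: nₕ = n·NₕSₕ / Σⱼ NⱼSⱼ.
Σ NⱼSⱼ = 24399·35300 + 745·33700 + 13931·75200 = 1.9340024 × 10^9.
n_{18–34} = 1807·24399·35300 / (1.9340024 × 10^9) = 804.73.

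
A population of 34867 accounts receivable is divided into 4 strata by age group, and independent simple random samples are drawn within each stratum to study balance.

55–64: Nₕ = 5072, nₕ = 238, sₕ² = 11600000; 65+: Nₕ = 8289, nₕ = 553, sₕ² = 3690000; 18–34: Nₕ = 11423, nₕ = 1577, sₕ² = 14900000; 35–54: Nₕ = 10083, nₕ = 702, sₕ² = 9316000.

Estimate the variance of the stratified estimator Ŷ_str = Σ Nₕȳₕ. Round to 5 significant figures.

Var(Ŷ_str) = Σₕ Nₕ²(1 − fₕ)sₕ²/nₕ.
55–64: 5072²·(1 − 238/5072)·11600000/238 = 1.1949973 × 10^12.
65+: 8289²·(1 − 553/8289)·3690000/553 = 4.2787788 × 10^11.
18–34: 11423²·(1 − 1577/11423)·14900000/1577 = 1.0626606 × 10^12.
35–54: 10083²·(1 − 702/10083)·9316000/702 = 1.255253 × 10^12.
Sum = 3.9407888 × 10^12.

3.9408 × 10^12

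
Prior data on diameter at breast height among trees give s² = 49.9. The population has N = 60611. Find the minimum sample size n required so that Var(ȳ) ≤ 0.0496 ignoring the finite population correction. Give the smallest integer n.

Without fpc, n₀ = s²/D = 49.9/0.0496 = 1006.0484.
Rounding up, n = 1007.

1007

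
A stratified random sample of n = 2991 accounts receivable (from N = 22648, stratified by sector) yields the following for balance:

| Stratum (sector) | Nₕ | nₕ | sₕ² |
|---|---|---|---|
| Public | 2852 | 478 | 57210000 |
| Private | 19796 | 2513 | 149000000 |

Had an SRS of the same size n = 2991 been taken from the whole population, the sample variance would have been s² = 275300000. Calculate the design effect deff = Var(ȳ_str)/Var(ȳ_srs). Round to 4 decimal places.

0.5148

Var(ȳ_str) = Σ Wₕ²(1−fₕ)sₕ²/nₕ with Wₕ = Nₕ/22648:
  Public: (2852/22648)²·(1−478/2852)·57210000/478 = 1579.8453
  Private: (19796/22648)²·(1−2513/19796)·149000000/2513 = 39548.557
  → Var(ȳ_str) = 41128.402.
Var(ȳ_srs) = (1 − 2991/22648)·275300000/2991 = 79887.196.
deff = 41128.402 / 79887.196 = 0.5148.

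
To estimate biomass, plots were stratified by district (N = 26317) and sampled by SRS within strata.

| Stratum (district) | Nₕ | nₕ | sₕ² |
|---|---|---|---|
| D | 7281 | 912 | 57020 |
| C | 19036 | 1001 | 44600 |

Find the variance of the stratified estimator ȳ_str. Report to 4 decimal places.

Var(ȳ_str) = Σₕ Wₕ²(1 − fₕ)sₕ²/nₕ with Wₕ = Nₕ/N, N = 26317.
D: Wₕ = 0.27666527; term = 0.27666527²·(1 − 0.12525752)·57020/912 = 4.1862185.
C: Wₕ = 0.72333473; term = 0.72333473²·(1 − 0.05258458)·44600/1001 = 22.086142.
Sum = 26.272361.

26.2724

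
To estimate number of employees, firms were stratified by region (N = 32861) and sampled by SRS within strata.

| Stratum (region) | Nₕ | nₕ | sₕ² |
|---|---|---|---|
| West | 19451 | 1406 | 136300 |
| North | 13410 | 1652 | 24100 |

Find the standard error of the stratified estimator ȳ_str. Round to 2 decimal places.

Var(ȳ_str) = Σₕ Wₕ²(1 − fₕ)sₕ²/nₕ with Wₕ = Nₕ/N, N = 32861.
West: Wₕ = 0.59191747; term = 0.59191747²·(1 − 0.07228420)·136300/1406 = 31.509957.
North: Wₕ = 0.40808253; term = 0.40808253²·(1 − 0.12319165)·24100/1652 = 2.1301377.
Sum = 33.640095.
SE = √(33.640095) = 5.80.

5.80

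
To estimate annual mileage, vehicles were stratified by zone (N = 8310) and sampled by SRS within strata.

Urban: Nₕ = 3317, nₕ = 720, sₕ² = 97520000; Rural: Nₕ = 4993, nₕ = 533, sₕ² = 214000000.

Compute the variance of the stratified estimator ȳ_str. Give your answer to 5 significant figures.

146370

Var(ȳ_str) = Σₕ Wₕ²(1 − fₕ)sₕ²/nₕ with Wₕ = Nₕ/N, N = 8310.
Urban: Wₕ = 0.39915764; term = 0.39915764²·(1 − 0.21706361)·97520000/720 = 16895.715.
Rural: Wₕ = 0.60084236; term = 0.60084236²·(1 − 0.10674945)·214000000/533 = 129473.52.
Sum = 146369.24.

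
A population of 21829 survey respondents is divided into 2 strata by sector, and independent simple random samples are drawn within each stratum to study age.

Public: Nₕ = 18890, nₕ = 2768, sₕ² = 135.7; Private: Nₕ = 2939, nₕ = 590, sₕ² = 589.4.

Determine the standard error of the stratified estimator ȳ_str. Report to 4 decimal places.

0.2140

Var(ȳ_str) = Σₕ Wₕ²(1 − fₕ)sₕ²/nₕ with Wₕ = Nₕ/N, N = 21829.
Public: Wₕ = 0.86536259; term = 0.86536259²·(1 − 0.14653256)·135.7/2768 = 0.031332638.
Private: Wₕ = 0.13463741; term = 0.13463741²·(1 − 0.20074855)·589.4/590 = 0.014473483.
Sum = 0.045806121.
SE = √(0.045806121) = 0.2140.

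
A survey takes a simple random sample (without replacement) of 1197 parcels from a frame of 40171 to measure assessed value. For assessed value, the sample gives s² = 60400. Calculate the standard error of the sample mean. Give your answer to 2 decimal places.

7.00

Under SRS without replacement, Var(ȳ) = (1 − f)·s²/n with f = n/N = 1197/40171 = 0.02979762.
Var(ȳ) = (1 − 0.02979762)·60400/1197 = 0.97020238·50.459482 = 48.95591.
SE(ȳ) = √(48.95591) = 7.00.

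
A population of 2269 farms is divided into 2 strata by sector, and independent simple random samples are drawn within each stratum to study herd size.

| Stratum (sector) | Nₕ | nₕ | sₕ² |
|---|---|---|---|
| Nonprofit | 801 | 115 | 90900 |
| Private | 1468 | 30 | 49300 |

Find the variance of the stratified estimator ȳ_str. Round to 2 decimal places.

758.18

Var(ȳ_str) = Σₕ Wₕ²(1 − fₕ)sₕ²/nₕ with Wₕ = Nₕ/N, N = 2269.
Nonprofit: Wₕ = 0.35301895; term = 0.35301895²·(1 − 0.14357054)·90900/115 = 84.363324.
Private: Wₕ = 0.64698105; term = 0.64698105²·(1 − 0.02043597)·49300/30 = 673.81646.
Sum = 758.17978.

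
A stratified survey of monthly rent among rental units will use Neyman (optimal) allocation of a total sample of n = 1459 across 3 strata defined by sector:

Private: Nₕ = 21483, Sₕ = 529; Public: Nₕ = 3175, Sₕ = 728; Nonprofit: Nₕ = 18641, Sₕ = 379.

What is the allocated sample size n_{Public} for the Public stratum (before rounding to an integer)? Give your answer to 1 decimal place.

162.6

Neyman allocation: nₕ = n·NₕSₕ / Σⱼ NⱼSⱼ.
Σ NⱼSⱼ = 21483·529 + 3175·728 + 18641·379 = 2.0740846 × 10^7.
n_{Public} = 1459·3175·728 / (2.0740846 × 10^7) = 162.6.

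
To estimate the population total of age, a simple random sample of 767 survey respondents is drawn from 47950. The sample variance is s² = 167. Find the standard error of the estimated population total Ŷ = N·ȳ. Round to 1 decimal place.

Var(Ŷ) = N²·Var(ȳ) = N²·(1 − n/N)·s²/n.
f = 767/47950 = 0.01599583; Var(ȳ) = 0.98400417·167/767 = 0.21424863.
Var(Ŷ) = 47950² · 0.21424863 = 4.9260099 × 10^8.
SE(Ŷ) = √(4.9260099 × 10^8) = 22194.6.

22194.6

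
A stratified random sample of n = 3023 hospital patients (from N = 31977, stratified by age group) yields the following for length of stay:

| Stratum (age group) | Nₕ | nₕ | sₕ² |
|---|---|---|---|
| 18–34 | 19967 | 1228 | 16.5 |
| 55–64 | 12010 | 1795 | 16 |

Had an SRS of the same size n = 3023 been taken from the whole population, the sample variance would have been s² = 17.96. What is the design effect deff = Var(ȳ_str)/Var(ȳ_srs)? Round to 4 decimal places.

Var(ȳ_str) = Σ Wₕ²(1−fₕ)sₕ²/nₕ with Wₕ = Nₕ/31977:
  18–34: (19967/31977)²·(1−1228/19967)·16.5/1228 = 0.0049166509
  55–64: (12010/31977)²·(1−1795/12010)·16/1795 = 0.0010694524
  → Var(ȳ_str) = 0.0059861033.
Var(ȳ_srs) = (1 − 3023/31977)·17.96/3023 = 0.0053794644.
deff = 0.0059861033 / 0.0053794644 = 1.1128.

1.1128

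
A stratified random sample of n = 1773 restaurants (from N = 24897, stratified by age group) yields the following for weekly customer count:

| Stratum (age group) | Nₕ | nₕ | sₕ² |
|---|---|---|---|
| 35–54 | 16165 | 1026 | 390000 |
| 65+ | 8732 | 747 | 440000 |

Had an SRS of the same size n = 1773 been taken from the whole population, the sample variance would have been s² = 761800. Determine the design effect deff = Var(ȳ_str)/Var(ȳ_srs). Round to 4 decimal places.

Var(ȳ_str) = Σ Wₕ²(1−fₕ)sₕ²/nₕ with Wₕ = Nₕ/24897:
  35–54: (16165/24897)²·(1−1026/16165)·390000/1026 = 150.07077
  65+: (8732/24897)²·(1−747/8732)·440000/747 = 66.256224
  → Var(ȳ_str) = 216.32699.
Var(ȳ_srs) = (1 − 1773/24897)·761800/1773 = 399.06917.
deff = 216.32699 / 399.06917 = 0.5421.

0.5421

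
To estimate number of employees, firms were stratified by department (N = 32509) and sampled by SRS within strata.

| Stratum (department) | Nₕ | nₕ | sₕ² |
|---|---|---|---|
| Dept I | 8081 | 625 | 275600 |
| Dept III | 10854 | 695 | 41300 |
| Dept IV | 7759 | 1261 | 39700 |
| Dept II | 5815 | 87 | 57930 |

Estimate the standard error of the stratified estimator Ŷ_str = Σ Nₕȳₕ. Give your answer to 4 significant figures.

238500

Var(Ŷ_str) = Σₕ Nₕ²(1 − fₕ)sₕ²/nₕ.
Dept I: 8081²·(1 − 625/8081)·275600/625 = 2.6568694 × 10^10.
Dept III: 10854²·(1 − 695/10854)·41300/695 = 6.5524848 × 10^9.
Dept IV: 7759²·(1 − 1261/7759)·39700/1261 = 1.5873068 × 10^9.
Dept II: 5815²·(1 − 87/5815)·57930/87 = 2.2178747 × 10^10.
Sum = 5.6887233 × 10^10.
SE = √(5.6887233 × 10^10) = 238500.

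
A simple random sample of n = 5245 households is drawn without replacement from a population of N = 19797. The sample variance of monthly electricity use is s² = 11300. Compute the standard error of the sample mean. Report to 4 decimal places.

Under SRS without replacement, Var(ȳ) = (1 − f)·s²/n with f = n/N = 5245/19797 = 0.26493913.
Var(ȳ) = (1 − 0.26493913)·11300/5245 = 0.73506087·2.1544328 = 1.5836392.
SE(ȳ) = √(1.5836392) = 1.2584.

1.2584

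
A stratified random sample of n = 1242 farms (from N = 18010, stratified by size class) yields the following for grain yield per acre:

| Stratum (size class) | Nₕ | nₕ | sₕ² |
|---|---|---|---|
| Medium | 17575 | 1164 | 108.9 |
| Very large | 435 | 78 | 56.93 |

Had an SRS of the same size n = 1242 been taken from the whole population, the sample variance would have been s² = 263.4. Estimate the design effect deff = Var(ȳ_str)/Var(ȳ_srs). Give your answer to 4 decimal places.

0.4231

Var(ȳ_str) = Σ Wₕ²(1−fₕ)sₕ²/nₕ with Wₕ = Nₕ/18010:
  Medium: (17575/18010)²·(1−1164/17575)·108.9/1164 = 0.083191289
  Very large: (435/18010)²·(1−78/435)·56.93/78 = 3.4944323 × 10^-4
  → Var(ȳ_str) = 0.083540732.
Var(ȳ_srs) = (1 − 1242/18010)·263.4/1242 = 0.19745209.
deff = 0.083540732 / 0.19745209 = 0.4231.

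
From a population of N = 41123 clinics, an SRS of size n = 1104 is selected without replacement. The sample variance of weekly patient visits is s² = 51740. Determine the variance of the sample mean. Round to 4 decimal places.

Under SRS without replacement, Var(ȳ) = (1 − f)·s²/n with f = n/N = 1104/41123 = 0.02684629.
Var(ȳ) = (1 − 0.02684629)·51740/1104 = 0.97315371·46.865942 = 45.607765.

45.6078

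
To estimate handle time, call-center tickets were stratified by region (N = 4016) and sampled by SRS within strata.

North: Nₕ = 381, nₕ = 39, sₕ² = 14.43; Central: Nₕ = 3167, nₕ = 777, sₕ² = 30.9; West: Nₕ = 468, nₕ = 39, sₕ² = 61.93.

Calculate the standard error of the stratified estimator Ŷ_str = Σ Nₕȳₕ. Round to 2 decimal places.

817.34

Var(Ŷ_str) = Σₕ Nₕ²(1 − fₕ)sₕ²/nₕ.
North: 381²·(1 − 39/381)·14.43/39 = 48211.74.
Central: 3167²·(1 − 777/3167)·30.9/777 = 301011.73.
West: 468²·(1 − 39/468)·61.93/39 = 318815.64.
Sum = 668039.11.
SE = √(668039.11) = 817.34.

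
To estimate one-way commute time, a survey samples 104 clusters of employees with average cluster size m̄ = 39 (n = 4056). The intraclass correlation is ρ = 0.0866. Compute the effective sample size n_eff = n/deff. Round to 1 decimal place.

deff = 1 + (39 − 1)·0.0866 = 1 + 3.2908 = 4.2908.
n_eff = 4056 / 4.2908 = 945.3.

945.3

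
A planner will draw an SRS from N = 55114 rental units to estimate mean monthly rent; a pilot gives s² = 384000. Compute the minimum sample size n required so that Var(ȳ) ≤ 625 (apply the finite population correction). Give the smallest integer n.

Without fpc, n₀ = s²/D = 384000/625 = 614.4000.
With fpc, (1 − n/N)·s²/n ≤ D requires n ≥ n₀/(1 + n₀/N) = 614.4000/(1 + 614.4000/55114) = 607.6263.
Rounding up, n = 608.

608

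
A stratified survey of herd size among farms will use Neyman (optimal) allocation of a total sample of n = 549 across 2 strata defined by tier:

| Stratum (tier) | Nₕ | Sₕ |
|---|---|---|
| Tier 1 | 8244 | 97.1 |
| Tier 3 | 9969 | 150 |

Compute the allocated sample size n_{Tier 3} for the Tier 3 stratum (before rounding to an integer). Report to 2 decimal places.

Neyman allocation: nₕ = n·NₕSₕ / Σⱼ NⱼSⱼ.
Σ NⱼSⱼ = 8244·97.1 + 9969·150 = 2.2958424 × 10^6.
n_{Tier 3} = 549·9969·150 / (2.2958424 × 10^6) = 357.58.

357.58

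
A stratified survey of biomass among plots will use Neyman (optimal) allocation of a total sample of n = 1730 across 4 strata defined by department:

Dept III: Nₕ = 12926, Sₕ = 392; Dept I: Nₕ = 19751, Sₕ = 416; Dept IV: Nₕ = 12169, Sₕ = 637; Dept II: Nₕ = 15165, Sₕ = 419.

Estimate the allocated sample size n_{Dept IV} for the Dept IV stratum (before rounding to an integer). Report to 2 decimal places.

489.62

Neyman allocation: nₕ = n·NₕSₕ / Σⱼ NⱼSⱼ.
Σ NⱼSⱼ = 12926·392 + 19751·416 + 12169·637 + 15165·419 = 2.7389196 × 10^7.
n_{Dept IV} = 1730·12169·637 / (2.7389196 × 10^7) = 489.62.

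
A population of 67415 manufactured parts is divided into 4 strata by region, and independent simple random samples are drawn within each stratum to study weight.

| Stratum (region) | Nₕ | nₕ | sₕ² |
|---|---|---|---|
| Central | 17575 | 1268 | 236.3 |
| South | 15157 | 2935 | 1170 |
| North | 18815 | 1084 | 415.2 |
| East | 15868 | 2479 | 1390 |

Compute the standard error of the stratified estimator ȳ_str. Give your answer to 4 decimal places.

0.2869

Var(ȳ_str) = Σₕ Wₕ²(1 − fₕ)sₕ²/nₕ with Wₕ = Nₕ/N, N = 67415.
Central: Wₕ = 0.26069866; term = 0.26069866²·(1 − 0.07214794)·236.3/1268 = 0.011751703.
South: Wₕ = 0.22483127; term = 0.22483127²·(1 − 0.19363990)·1170/2935 = 0.016248759.
North: Wₕ = 0.27909219; term = 0.27909219²·(1 − 0.05761361)·415.2/1084 = 0.028115929.
East: Wₕ = 0.23537788; term = 0.23537788²·(1 − 0.15622637)·1390/2479 = 0.026211721.
Sum = 0.082328112.
SE = √(0.082328112) = 0.2869.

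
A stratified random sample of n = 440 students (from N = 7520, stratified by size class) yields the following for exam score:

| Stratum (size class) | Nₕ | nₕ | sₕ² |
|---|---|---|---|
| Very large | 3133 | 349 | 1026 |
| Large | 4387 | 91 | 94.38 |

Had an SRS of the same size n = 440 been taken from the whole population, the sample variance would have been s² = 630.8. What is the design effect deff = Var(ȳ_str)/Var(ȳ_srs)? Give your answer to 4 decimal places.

Var(ȳ_str) = Σ Wₕ²(1−fₕ)sₕ²/nₕ with Wₕ = Nₕ/7520:
  Very large: (3133/7520)²·(1−349/3133)·1026/349 = 0.45343588
  Large: (4387/7520)²·(1−91/4387)·94.38/91 = 0.3456486
  → Var(ȳ_str) = 0.79908448.
Var(ȳ_srs) = (1 − 440/7520)·630.8/440 = 1.3497534.
deff = 0.79908448 / 1.3497534 = 0.5920.

0.5920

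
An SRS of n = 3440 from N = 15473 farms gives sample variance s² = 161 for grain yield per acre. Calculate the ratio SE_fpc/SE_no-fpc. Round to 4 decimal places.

f = n/N = 3440/15473 = 0.22232276.
SE_no-fpc = √(s²/n) = 0.21633845; SE_fpc = √((1−f)s²/n) = 0.19078025.
Ratio = √(1−f) = 0.88186010.

0.8819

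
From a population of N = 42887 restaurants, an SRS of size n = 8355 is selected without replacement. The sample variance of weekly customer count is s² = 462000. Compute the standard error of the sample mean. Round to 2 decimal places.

Under SRS without replacement, Var(ȳ) = (1 − f)·s²/n with f = n/N = 8355/42887 = 0.19481428.
Var(ȳ) = (1 − 0.19481428)·462000/8355 = 0.80518572·55.29623 = 44.523735.
SE(ȳ) = √(44.523735) = 6.67.

6.67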